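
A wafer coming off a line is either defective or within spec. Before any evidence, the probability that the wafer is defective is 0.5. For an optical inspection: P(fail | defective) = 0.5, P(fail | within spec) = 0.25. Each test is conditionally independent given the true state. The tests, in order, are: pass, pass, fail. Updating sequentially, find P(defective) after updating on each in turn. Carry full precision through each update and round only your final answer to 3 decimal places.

0.471

Each posterior becomes the prior for the next update.
After 'pass': P(defective) = 0.5·0.5000 / (0.5·0.5000 + 0.75·0.5000) ≈ 0.4000
After 'pass': P(defective) = 0.5·0.4000 / (0.5·0.4000 + 0.75·0.6000) ≈ 0.3077
After 'fail': P(defective) = 0.5·0.3077 / (0.5·0.3077 + 0.25·0.6923) ≈ 0.4706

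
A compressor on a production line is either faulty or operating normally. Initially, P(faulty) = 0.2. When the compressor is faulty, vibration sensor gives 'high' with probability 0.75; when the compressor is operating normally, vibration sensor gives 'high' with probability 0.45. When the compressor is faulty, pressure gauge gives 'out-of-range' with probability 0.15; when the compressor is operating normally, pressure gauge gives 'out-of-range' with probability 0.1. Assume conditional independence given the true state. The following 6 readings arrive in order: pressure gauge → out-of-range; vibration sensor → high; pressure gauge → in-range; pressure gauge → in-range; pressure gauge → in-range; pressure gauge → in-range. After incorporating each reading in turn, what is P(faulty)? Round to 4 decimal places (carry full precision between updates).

0.3321

After pressure gauge='out-of-range': P(faulty) = 0.15·0.2000 / (0.15·0.2000 + 0.1·0.8000) ≈ 0.2727
After vibration sensor='high': P(faulty) = 0.75·0.2727 / (0.75·0.2727 + 0.45·0.7273) ≈ 0.3846
After pressure gauge='in-range': P(faulty) = 0.85·0.3846 / (0.85·0.3846 + 0.9·0.6154) ≈ 0.3712
After pressure gauge='in-range': P(faulty) = 0.85·0.3712 / (0.85·0.3712 + 0.9·0.6288) ≈ 0.3579
After pressure gauge='in-range': P(faulty) = 0.85·0.3579 / (0.85·0.3579 + 0.9·0.6421) ≈ 0.3449
After pressure gauge='in-range': P(faulty) = 0.85·0.3449 / (0.85·0.3449 + 0.9·0.6551) ≈ 0.3321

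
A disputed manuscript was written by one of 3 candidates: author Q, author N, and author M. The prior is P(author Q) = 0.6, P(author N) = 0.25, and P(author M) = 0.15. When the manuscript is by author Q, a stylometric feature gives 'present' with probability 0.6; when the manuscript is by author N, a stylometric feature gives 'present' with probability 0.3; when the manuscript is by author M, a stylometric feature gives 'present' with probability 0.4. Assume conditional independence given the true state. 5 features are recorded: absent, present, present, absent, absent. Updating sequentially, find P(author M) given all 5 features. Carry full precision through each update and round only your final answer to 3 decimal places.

After 'absent': normaliser = 0.4·0.6000 + 0.7·0.2500 + 0.6·0.1500; P(author Q) ≈ 0.4752, P(author N) ≈ 0.3465, P(author M) ≈ 0.1782
After 'present': normaliser = 0.6·0.4752 + 0.3·0.3465 + 0.4·0.1782; P(author Q) ≈ 0.6194, P(author N) ≈ 0.2258, P(author M) ≈ 0.1548
After 'present': normaliser = 0.6·0.6194 + 0.3·0.2258 + 0.4·0.1548; P(author Q) ≈ 0.7413, P(author N) ≈ 0.1351, P(author M) ≈ 0.1236
After 'absent': normaliser = 0.4·0.7413 + 0.7·0.1351 + 0.6·0.1236; P(author Q) ≈ 0.6373, P(author N) ≈ 0.2033, P(author M) ≈ 0.1593
After 'absent': normaliser = 0.4·0.6373 + 0.7·0.2033 + 0.6·0.1593; P(author Q) ≈ 0.5173, P(author N) ≈ 0.2888, P(author M) ≈ 0.1940

0.194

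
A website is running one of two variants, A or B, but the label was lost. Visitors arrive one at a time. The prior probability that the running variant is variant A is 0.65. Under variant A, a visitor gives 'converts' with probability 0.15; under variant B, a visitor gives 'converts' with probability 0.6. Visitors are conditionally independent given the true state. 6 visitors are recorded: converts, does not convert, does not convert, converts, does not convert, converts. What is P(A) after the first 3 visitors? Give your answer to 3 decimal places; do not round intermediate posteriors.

0.677

Apply Bayes' rule sequentially, carrying P(A) forward.
After 'converts': P(A) = 0.15·0.6500 / (0.15·0.6500 + 0.6·0.3500) ≈ 0.3171
After 'does not convert': P(A) = 0.85·0.3171 / (0.85·0.3171 + 0.4·0.6829) ≈ 0.4966
After 'does not convert': P(A) = 0.85·0.4966 / (0.85·0.4966 + 0.4·0.5034) ≈ 0.6771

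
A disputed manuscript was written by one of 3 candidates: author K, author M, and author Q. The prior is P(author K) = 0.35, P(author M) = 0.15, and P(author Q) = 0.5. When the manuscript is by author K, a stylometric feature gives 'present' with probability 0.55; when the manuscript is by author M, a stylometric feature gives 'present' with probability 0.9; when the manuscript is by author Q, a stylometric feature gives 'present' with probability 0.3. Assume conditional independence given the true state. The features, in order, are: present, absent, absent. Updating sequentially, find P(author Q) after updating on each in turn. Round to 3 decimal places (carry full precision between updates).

After 'present': normaliser = 0.55·0.3500 + 0.9·0.1500 + 0.3·0.5000; P(author K) ≈ 0.4031, P(author M) ≈ 0.2827, P(author Q) ≈ 0.3141
After 'absent': normaliser = 0.45·0.4031 + 0.1·0.2827 + 0.7·0.3141; P(author K) ≈ 0.4223, P(author M) ≈ 0.0658, P(author Q) ≈ 0.5119
After 'absent': normaliser = 0.45·0.4223 + 0.1·0.0658 + 0.7·0.5119; P(author K) ≈ 0.3424, P(author M) ≈ 0.0119, P(author Q) ≈ 0.6457

0.646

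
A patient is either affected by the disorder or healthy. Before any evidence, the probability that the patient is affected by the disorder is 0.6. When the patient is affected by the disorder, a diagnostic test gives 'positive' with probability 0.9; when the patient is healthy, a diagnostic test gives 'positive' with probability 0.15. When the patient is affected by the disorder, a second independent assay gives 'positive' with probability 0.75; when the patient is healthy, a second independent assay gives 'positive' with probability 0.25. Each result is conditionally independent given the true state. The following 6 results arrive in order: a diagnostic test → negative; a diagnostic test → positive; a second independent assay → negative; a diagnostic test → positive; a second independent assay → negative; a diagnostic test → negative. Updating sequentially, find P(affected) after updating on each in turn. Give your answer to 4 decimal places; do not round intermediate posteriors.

0.0767

After a diagnostic test='negative': P(affected) = 0.1·0.6000 / (0.1·0.6000 + 0.85·0.4000) ≈ 0.1500
After a diagnostic test='positive': P(affected) = 0.9·0.1500 / (0.9·0.1500 + 0.15·0.8500) ≈ 0.5143
After a second independent assay='negative': P(affected) = 0.25·0.5143 / (0.25·0.5143 + 0.75·0.4857) ≈ 0.2609
After a diagnostic test='positive': P(affected) = 0.9·0.2609 / (0.9·0.2609 + 0.15·0.7391) ≈ 0.6792
After a second independent assay='negative': P(affected) = 0.25·0.6792 / (0.25·0.6792 + 0.75·0.3208) ≈ 0.4138
After a diagnostic test='negative': P(affected) = 0.1·0.4138 / (0.1·0.4138 + 0.85·0.5862) ≈ 0.0767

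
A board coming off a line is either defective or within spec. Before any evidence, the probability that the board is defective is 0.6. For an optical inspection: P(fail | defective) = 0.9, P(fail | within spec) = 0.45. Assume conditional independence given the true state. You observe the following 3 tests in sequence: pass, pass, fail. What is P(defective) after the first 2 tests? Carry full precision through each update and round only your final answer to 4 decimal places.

After 'pass': P(defective) = 0.1·0.6000 / (0.1·0.6000 + 0.55·0.4000) ≈ 0.2143
After 'pass': P(defective) = 0.1·0.2143 / (0.1·0.2143 + 0.55·0.7857) ≈ 0.0472

0.0472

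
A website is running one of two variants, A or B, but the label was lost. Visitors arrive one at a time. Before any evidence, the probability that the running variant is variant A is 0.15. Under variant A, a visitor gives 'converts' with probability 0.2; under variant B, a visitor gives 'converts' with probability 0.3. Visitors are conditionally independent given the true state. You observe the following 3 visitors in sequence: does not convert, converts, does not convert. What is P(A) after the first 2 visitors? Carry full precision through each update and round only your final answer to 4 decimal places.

After 'does not convert': P(A) = 0.8·0.1500 / (0.8·0.1500 + 0.7·0.8500) ≈ 0.1678
After 'converts': P(A) = 0.2·0.1678 / (0.2·0.1678 + 0.3·0.8322) ≈ 0.1185

0.1185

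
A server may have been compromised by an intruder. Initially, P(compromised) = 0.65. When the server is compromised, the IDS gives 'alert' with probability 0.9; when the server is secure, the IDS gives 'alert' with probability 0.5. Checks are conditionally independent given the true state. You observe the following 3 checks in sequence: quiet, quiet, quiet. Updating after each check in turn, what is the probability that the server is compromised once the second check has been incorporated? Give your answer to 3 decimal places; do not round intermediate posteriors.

0.069

After 'quiet': P(compromised) = 0.1·0.6500 / (0.1·0.6500 + 0.5·0.3500) ≈ 0.2708
After 'quiet': P(compromised) = 0.1·0.2708 / (0.1·0.2708 + 0.5·0.7292) ≈ 0.0691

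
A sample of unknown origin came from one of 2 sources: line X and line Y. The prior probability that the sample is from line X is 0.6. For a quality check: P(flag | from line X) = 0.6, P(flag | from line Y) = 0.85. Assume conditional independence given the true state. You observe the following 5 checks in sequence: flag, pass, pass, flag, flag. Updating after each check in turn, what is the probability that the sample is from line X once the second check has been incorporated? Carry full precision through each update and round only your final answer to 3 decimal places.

Apply Bayes' rule sequentially, carrying P(line X) forward.
After 'flag': P(line X) = 0.6·0.6000 / (0.6·0.6000 + 0.85·0.4000) ≈ 0.5143
After 'pass': P(line X) = 0.4·0.5143 / (0.4·0.5143 + 0.15·0.4857) ≈ 0.7385

0.738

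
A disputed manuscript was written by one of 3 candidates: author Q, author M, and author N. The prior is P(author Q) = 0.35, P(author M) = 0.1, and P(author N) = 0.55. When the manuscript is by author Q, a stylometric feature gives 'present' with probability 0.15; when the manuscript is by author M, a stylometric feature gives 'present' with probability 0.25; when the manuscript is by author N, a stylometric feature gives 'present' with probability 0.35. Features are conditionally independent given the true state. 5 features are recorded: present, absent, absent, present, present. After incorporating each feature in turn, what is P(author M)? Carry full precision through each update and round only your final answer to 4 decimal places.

0.0751

After 'present': normaliser = 0.15·0.3500 + 0.25·0.1000 + 0.35·0.5500; P(author Q) ≈ 0.1944, P(author M) ≈ 0.0926, P(author N) ≈ 0.7130
After 'absent': normaliser = 0.85·0.1944 + 0.75·0.0926 + 0.65·0.7130; P(author Q) ≈ 0.2367, P(author M) ≈ 0.0995, P(author N) ≈ 0.6638
After 'absent': normaliser = 0.85·0.2367 + 0.75·0.0995 + 0.65·0.6638; P(author Q) ≈ 0.2845, P(author M) ≈ 0.1055, P(author N) ≈ 0.6100
After 'present': normaliser = 0.15·0.2845 + 0.25·0.1055 + 0.35·0.6100; P(author Q) ≈ 0.1510, P(author M) ≈ 0.0933, P(author N) ≈ 0.7556
After 'present': normaliser = 0.15·0.1510 + 0.25·0.0933 + 0.35·0.7556; P(author Q) ≈ 0.0730, P(author M) ≈ 0.0751, P(author N) ≈ 0.8519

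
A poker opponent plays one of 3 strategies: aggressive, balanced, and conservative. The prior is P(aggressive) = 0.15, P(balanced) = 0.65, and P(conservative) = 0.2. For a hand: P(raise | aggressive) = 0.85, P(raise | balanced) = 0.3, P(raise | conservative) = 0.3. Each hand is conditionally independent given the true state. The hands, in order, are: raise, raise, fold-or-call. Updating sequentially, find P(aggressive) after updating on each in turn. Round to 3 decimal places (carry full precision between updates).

0.233

After 'raise': normaliser = 0.85·0.1500 + 0.3·0.6500 + 0.3·0.2000; P(aggressive) ≈ 0.3333, P(balanced) ≈ 0.5098, P(conservative) ≈ 0.1569
After 'raise': normaliser = 0.85·0.3333 + 0.3·0.5098 + 0.3·0.1569; P(aggressive) ≈ 0.5862, P(balanced) ≈ 0.3164, P(conservative) ≈ 0.0974
After 'fold-or-call': normaliser = 0.15·0.5862 + 0.7·0.3164 + 0.7·0.0974; P(aggressive) ≈ 0.2329, P(balanced) ≈ 0.5866, P(conservative) ≈ 0.1805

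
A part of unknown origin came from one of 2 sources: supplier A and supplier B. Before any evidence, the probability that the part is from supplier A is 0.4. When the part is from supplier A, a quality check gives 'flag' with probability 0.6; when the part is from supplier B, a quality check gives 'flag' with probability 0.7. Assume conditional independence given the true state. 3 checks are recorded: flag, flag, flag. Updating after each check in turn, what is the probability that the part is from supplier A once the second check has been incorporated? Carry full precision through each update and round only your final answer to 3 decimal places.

After 'flag': P(supplier A) = 0.6·0.4000 / (0.6·0.4000 + 0.7·0.6000) ≈ 0.3636
After 'flag': P(supplier A) = 0.6·0.3636 / (0.6·0.3636 + 0.7·0.6364) ≈ 0.3288

0.329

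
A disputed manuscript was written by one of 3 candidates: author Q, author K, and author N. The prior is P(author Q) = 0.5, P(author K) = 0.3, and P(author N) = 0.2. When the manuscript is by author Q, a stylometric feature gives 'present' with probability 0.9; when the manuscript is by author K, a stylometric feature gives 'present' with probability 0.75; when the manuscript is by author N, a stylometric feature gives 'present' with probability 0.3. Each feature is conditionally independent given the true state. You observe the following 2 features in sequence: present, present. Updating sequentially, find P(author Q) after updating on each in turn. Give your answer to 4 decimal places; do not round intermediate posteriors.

0.6844

After 'present': normaliser = 0.9·0.5000 + 0.75·0.3000 + 0.3·0.2000; P(author Q) ≈ 0.6122, P(author K) ≈ 0.3061, P(author N) ≈ 0.0816
After 'present': normaliser = 0.9·0.6122 + 0.75·0.3061 + 0.3·0.0816; P(author Q) ≈ 0.6844, P(author K) ≈ 0.2852, P(author N) ≈ 0.0304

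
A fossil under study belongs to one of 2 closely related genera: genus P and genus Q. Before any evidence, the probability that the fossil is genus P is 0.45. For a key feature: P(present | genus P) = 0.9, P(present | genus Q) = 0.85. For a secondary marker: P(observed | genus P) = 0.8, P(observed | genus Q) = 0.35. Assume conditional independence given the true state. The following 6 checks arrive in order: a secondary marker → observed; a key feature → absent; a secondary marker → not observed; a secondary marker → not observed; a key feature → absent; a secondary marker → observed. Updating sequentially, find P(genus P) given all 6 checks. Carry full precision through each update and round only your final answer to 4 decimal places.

0.1524

After a secondary marker='observed': P(genus P) = 0.8·0.4500 / (0.8·0.4500 + 0.35·0.5500) ≈ 0.6516
After a key feature='absent': P(genus P) = 0.1·0.6516 / (0.1·0.6516 + 0.15·0.3484) ≈ 0.5549
After a secondary marker='not observed': P(genus P) = 0.2·0.5549 / (0.2·0.5549 + 0.65·0.4451) ≈ 0.2773
After a secondary marker='not observed': P(genus P) = 0.2·0.2773 / (0.2·0.2773 + 0.65·0.7227) ≈ 0.1056
After a key feature='absent': P(genus P) = 0.1·0.1056 / (0.1·0.1056 + 0.15·0.8944) ≈ 0.0730
After a secondary marker='observed': P(genus P) = 0.8·0.0730 / (0.8·0.0730 + 0.35·0.9270) ≈ 0.1524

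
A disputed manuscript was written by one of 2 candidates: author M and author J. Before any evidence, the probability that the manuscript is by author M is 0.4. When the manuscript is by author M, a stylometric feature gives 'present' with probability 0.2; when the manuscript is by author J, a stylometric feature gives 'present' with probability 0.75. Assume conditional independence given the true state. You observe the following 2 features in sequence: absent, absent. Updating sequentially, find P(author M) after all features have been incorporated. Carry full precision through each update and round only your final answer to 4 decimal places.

0.8722

After 'absent': P(author M) = 0.8·0.4000 / (0.8·0.4000 + 0.25·0.6000) ≈ 0.6809
After 'absent': P(author M) = 0.8·0.6809 / (0.8·0.6809 + 0.25·0.3191) ≈ 0.8722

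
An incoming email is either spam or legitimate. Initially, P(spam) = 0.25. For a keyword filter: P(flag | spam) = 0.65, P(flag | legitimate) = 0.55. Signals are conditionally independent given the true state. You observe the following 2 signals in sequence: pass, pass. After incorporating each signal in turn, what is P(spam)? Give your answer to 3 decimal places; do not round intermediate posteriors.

0.168

After 'pass': P(spam) = 0.35·0.2500 / (0.35·0.2500 + 0.45·0.7500) ≈ 0.2059
After 'pass': P(spam) = 0.35·0.2059 / (0.35·0.2059 + 0.45·0.7941) ≈ 0.1678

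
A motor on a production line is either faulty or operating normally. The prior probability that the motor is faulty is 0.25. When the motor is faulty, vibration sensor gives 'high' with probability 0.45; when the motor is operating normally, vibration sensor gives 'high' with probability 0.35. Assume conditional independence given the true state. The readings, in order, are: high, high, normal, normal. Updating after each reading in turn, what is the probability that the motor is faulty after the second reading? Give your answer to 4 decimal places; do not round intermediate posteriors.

After 'high': P(faulty) = 0.45·0.2500 / (0.45·0.2500 + 0.35·0.7500) ≈ 0.3000
After 'high': P(faulty) = 0.45·0.3000 / (0.45·0.3000 + 0.35·0.7000) ≈ 0.3553

0.3553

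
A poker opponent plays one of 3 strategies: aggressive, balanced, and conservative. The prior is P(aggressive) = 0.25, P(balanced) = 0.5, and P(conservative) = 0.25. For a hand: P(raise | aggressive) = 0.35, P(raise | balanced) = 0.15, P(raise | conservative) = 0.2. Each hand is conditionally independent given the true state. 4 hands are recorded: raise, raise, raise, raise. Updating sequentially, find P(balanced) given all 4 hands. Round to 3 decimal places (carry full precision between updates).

Apply Bayes' rule sequentially, carrying P(balanced) forward.
After 'raise': normaliser = 0.35·0.2500 + 0.15·0.5000 + 0.2·0.2500; P(aggressive) ≈ 0.4118, P(balanced) ≈ 0.3529, P(conservative) ≈ 0.2353
After 'raise': normaliser = 0.35·0.4118 + 0.15·0.3529 + 0.2·0.2353; P(aggressive) ≈ 0.5904, P(balanced) ≈ 0.2169, P(conservative) ≈ 0.1928
After 'raise': normaliser = 0.35·0.5904 + 0.15·0.2169 + 0.2·0.1928; P(aggressive) ≈ 0.7440, P(balanced) ≈ 0.1171, P(conservative) ≈ 0.1388
After 'raise': normaliser = 0.35·0.7440 + 0.15·0.1171 + 0.2·0.1388; P(aggressive) ≈ 0.8517, P(balanced) ≈ 0.0575, P(conservative) ≈ 0.0908

0.057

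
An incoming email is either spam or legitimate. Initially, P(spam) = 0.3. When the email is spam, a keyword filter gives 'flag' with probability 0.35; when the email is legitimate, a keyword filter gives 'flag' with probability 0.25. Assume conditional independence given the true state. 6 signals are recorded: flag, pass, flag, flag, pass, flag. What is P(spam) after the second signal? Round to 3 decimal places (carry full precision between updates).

Each posterior becomes the prior for the next update.
After 'flag': P(spam) = 0.35·0.3000 / (0.35·0.3000 + 0.25·0.7000) ≈ 0.3750
After 'pass': P(spam) = 0.65·0.3750 / (0.65·0.3750 + 0.75·0.6250) ≈ 0.3421

0.342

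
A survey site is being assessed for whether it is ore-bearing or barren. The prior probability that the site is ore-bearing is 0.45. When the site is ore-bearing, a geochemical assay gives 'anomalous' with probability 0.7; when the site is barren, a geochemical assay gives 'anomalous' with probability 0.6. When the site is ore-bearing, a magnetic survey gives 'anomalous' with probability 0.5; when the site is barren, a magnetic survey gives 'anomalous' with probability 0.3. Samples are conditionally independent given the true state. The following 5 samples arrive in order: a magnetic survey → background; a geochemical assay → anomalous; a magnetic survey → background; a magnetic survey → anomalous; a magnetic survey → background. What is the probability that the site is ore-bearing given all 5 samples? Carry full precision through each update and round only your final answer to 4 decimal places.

0.3670

Each posterior becomes the prior for the next update.
After a magnetic survey='background': P(ore) = 0.5·0.4500 / (0.5·0.4500 + 0.7·0.5500) ≈ 0.3689
After a geochemical assay='anomalous': P(ore) = 0.7·0.3689 / (0.7·0.3689 + 0.6·0.6311) ≈ 0.4054
After a magnetic survey='background': P(ore) = 0.5·0.4054 / (0.5·0.4054 + 0.7·0.5946) ≈ 0.3275
After a magnetic survey='anomalous': P(ore) = 0.5·0.3275 / (0.5·0.3275 + 0.3·0.6725) ≈ 0.4480
After a magnetic survey='background': P(ore) = 0.5·0.4480 / (0.5·0.4480 + 0.7·0.5520) ≈ 0.3670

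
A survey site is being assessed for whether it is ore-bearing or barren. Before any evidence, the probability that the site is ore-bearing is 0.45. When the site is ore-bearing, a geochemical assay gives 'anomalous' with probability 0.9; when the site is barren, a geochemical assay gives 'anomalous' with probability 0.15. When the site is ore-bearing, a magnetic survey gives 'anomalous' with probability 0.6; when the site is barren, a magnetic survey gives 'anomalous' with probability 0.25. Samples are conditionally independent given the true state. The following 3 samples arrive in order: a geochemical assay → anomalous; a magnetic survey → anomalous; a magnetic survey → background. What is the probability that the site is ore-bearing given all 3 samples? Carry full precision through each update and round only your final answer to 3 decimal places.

0.863

After a geochemical assay='anomalous': P(ore) = 0.9·0.4500 / (0.9·0.4500 + 0.15·0.5500) ≈ 0.8308
After a magnetic survey='anomalous': P(ore) = 0.6·0.8308 / (0.6·0.8308 + 0.25·0.1692) ≈ 0.9218
After a magnetic survey='background': P(ore) = 0.4·0.9218 / (0.4·0.9218 + 0.75·0.0782) ≈ 0.8627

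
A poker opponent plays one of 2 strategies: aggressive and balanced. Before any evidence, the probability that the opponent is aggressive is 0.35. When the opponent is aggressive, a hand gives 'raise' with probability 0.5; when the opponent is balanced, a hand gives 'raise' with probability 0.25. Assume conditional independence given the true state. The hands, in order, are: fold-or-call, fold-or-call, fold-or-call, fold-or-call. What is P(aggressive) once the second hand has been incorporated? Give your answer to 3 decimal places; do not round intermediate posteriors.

After 'fold-or-call': P(aggressive) = 0.5·0.3500 / (0.5·0.3500 + 0.75·0.6500) ≈ 0.2642
After 'fold-or-call': P(aggressive) = 0.5·0.2642 / (0.5·0.2642 + 0.75·0.7358) ≈ 0.1931

0.193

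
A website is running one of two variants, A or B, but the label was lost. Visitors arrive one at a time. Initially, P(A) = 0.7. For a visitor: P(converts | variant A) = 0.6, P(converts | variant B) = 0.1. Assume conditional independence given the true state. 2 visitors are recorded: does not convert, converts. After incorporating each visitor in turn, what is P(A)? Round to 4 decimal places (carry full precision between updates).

After 'does not convert': P(A) = 0.4·0.7000 / (0.4·0.7000 + 0.9·0.3000) ≈ 0.5091
After 'converts': P(A) = 0.6·0.5091 / (0.6·0.5091 + 0.1·0.4909) ≈ 0.8615

0.8615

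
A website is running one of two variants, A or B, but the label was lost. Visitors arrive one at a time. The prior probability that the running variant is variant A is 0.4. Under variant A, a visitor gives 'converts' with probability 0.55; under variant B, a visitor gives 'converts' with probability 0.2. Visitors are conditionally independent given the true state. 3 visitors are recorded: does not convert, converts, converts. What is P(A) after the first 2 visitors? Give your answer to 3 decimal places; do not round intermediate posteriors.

0.508

After 'does not convert': P(A) = 0.45·0.4000 / (0.45·0.4000 + 0.8·0.6000) ≈ 0.2727
After 'converts': P(A) = 0.55·0.2727 / (0.55·0.2727 + 0.2·0.7273) ≈ 0.5077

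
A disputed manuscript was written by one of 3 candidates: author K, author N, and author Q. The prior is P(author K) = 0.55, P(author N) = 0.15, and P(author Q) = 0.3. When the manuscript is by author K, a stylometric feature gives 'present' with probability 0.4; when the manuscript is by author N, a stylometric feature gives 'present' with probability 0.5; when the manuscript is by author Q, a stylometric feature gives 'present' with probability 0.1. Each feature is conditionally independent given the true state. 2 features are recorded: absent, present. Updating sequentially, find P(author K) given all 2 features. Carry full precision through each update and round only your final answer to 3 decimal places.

0.672

Apply Bayes' rule sequentially, carrying P(author K) forward.
After 'absent': normaliser = 0.6·0.5500 + 0.5·0.1500 + 0.9·0.3000; P(author K) ≈ 0.4889, P(author N) ≈ 0.1111, P(author Q) ≈ 0.4000
After 'present': normaliser = 0.4·0.4889 + 0.5·0.1111 + 0.1·0.4000; P(author K) ≈ 0.6718, P(author N) ≈ 0.1908, P(author Q) ≈ 0.1374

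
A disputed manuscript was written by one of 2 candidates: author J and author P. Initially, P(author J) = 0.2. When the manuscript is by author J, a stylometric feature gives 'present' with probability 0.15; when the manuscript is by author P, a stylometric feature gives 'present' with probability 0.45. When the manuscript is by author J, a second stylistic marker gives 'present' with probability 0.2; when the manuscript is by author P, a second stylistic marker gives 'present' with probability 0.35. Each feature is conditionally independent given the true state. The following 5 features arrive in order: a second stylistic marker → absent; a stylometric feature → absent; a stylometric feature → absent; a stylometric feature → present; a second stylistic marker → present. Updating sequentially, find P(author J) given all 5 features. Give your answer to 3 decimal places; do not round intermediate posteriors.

After a second stylistic marker='absent': P(author J) = 0.8·0.2000 / (0.8·0.2000 + 0.65·0.8000) ≈ 0.2353
After a stylometric feature='absent': P(author J) = 0.85·0.2353 / (0.85·0.2353 + 0.55·0.7647) ≈ 0.3223
After a stylometric feature='absent': P(author J) = 0.85·0.3223 / (0.85·0.3223 + 0.55·0.6777) ≈ 0.4236
After a stylometric feature='present': P(author J) = 0.15·0.4236 / (0.15·0.4236 + 0.45·0.5764) ≈ 0.1968
After a second stylistic marker='present': P(author J) = 0.2·0.1968 / (0.2·0.1968 + 0.35·0.8032) ≈ 0.1228

0.123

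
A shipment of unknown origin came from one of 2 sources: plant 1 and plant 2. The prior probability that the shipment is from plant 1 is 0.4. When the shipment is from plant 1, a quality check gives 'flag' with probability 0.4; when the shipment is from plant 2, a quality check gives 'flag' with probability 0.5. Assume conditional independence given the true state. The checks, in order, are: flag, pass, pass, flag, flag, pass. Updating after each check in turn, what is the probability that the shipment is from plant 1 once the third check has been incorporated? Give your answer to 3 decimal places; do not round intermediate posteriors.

Each posterior becomes the prior for the next update.
After 'flag': P(plant 1) = 0.4·0.4000 / (0.4·0.4000 + 0.5·0.6000) ≈ 0.3478
After 'pass': P(plant 1) = 0.6·0.3478 / (0.6·0.3478 + 0.5·0.6522) ≈ 0.3902
After 'pass': P(plant 1) = 0.6·0.3902 / (0.6·0.3902 + 0.5·0.6098) ≈ 0.4344

0.434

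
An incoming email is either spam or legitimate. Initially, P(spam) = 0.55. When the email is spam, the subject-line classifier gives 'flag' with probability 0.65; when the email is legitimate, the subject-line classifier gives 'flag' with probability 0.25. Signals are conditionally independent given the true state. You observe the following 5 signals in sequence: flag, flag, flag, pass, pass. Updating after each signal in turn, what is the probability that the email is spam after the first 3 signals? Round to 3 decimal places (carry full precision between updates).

Each posterior becomes the prior for the next update.
After 'flag': P(spam) = 0.65·0.5500 / (0.65·0.5500 + 0.25·0.4500) ≈ 0.7606
After 'flag': P(spam) = 0.65·0.7606 / (0.65·0.7606 + 0.25·0.2394) ≈ 0.8920
After 'flag': P(spam) = 0.65·0.8920 / (0.65·0.8920 + 0.25·0.1080) ≈ 0.9555

0.956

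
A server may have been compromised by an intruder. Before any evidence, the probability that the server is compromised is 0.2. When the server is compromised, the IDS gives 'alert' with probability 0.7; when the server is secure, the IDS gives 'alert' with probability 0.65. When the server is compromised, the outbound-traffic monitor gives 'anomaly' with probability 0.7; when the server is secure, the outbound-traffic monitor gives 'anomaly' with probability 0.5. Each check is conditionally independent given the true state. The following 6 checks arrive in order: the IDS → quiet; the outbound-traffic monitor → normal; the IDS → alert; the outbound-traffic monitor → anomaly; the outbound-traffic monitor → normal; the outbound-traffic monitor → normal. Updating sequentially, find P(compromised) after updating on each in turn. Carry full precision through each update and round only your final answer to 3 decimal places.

0.065

After the IDS='quiet': P(compromised) = 0.3·0.2000 / (0.3·0.2000 + 0.35·0.8000) ≈ 0.1765
After the outbound-traffic monitor='normal': P(compromised) = 0.3·0.1765 / (0.3·0.1765 + 0.5·0.8235) ≈ 0.1139
After the IDS='alert': P(compromised) = 0.7·0.1139 / (0.7·0.1139 + 0.65·0.8861) ≈ 0.1216
After the outbound-traffic monitor='anomaly': P(compromised) = 0.7·0.1216 / (0.7·0.1216 + 0.5·0.8784) ≈ 0.1624
After the outbound-traffic monitor='normal': P(compromised) = 0.3·0.1624 / (0.3·0.1624 + 0.5·0.8376) ≈ 0.1042
After the outbound-traffic monitor='normal': P(compromised) = 0.3·0.1042 / (0.3·0.1042 + 0.5·0.8958) ≈ 0.0652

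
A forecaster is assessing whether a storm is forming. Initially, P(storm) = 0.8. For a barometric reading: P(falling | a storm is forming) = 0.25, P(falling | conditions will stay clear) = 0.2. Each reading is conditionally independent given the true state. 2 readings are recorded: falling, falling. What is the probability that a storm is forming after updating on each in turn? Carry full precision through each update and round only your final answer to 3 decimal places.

0.862

Each posterior becomes the prior for the next update.
After 'falling': P(storm) = 0.25·0.8000 / (0.25·0.8000 + 0.2·0.2000) ≈ 0.8333
After 'falling': P(storm) = 0.25·0.8333 / (0.25·0.8333 + 0.2·0.1667) ≈ 0.8621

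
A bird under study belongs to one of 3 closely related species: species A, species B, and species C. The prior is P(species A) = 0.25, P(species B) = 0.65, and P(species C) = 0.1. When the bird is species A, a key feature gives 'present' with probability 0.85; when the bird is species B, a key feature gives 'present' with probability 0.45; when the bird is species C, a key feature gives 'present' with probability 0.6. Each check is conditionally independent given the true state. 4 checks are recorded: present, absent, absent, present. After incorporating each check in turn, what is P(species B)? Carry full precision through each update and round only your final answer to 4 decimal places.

0.8021

After 'present': normaliser = 0.85·0.2500 + 0.45·0.6500 + 0.6·0.1000; P(species A) ≈ 0.3761, P(species B) ≈ 0.5177, P(species C) ≈ 0.1062
After 'absent': normaliser = 0.15·0.3761 + 0.55·0.5177 + 0.4·0.1062; P(species A) ≈ 0.1471, P(species B) ≈ 0.7422, P(species C) ≈ 0.1107
After 'absent': normaliser = 0.15·0.1471 + 0.55·0.7422 + 0.4·0.1107; P(species A) ≈ 0.0465, P(species B) ≈ 0.8602, P(species C) ≈ 0.0933
After 'present': normaliser = 0.85·0.0465 + 0.45·0.8602 + 0.6·0.0933; P(species A) ≈ 0.0819, P(species B) ≈ 0.8021, P(species C) ≈ 0.1160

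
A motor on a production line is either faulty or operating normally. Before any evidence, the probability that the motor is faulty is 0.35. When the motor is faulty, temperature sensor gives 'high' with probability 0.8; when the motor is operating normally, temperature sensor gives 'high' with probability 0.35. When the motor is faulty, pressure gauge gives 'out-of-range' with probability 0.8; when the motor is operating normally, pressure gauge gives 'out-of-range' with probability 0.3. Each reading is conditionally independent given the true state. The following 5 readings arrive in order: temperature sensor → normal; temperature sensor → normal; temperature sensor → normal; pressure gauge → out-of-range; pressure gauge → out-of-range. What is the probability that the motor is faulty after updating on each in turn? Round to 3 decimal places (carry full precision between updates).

After temperature sensor='normal': P(faulty) = 0.2·0.3500 / (0.2·0.3500 + 0.65·0.6500) ≈ 0.1421
After temperature sensor='normal': P(faulty) = 0.2·0.1421 / (0.2·0.1421 + 0.65·0.8579) ≈ 0.0485
After temperature sensor='normal': P(faulty) = 0.2·0.0485 / (0.2·0.0485 + 0.65·0.9515) ≈ 0.0154
After pressure gauge='out-of-range': P(faulty) = 0.8·0.0154 / (0.8·0.0154 + 0.3·0.9846) ≈ 0.0401
After pressure gauge='out-of-range': P(faulty) = 0.8·0.0401 / (0.8·0.0401 + 0.3·0.9599) ≈ 0.1003

0.100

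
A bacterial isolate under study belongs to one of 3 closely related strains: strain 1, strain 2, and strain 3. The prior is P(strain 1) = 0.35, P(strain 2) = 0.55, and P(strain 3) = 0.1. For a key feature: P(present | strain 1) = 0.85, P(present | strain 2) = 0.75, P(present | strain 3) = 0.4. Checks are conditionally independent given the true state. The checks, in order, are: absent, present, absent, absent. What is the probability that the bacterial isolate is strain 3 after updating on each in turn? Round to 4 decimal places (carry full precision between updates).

0.5370

After 'absent': normaliser = 0.15·0.3500 + 0.25·0.5500 + 0.6·0.1000; P(strain 1) ≈ 0.2100, P(strain 2) ≈ 0.5500, P(strain 3) ≈ 0.2400
After 'present': normaliser = 0.85·0.2100 + 0.75·0.5500 + 0.4·0.2400; P(strain 1) ≈ 0.2598, P(strain 2) ≈ 0.6004, P(strain 3) ≈ 0.1397
After 'absent': normaliser = 0.15·0.2598 + 0.25·0.6004 + 0.6·0.1397; P(strain 1) ≈ 0.1428, P(strain 2) ≈ 0.5500, P(strain 3) ≈ 0.3072
After 'absent': normaliser = 0.15·0.1428 + 0.25·0.5500 + 0.6·0.3072; P(strain 1) ≈ 0.0624, P(strain 2) ≈ 0.4006, P(strain 3) ≈ 0.5370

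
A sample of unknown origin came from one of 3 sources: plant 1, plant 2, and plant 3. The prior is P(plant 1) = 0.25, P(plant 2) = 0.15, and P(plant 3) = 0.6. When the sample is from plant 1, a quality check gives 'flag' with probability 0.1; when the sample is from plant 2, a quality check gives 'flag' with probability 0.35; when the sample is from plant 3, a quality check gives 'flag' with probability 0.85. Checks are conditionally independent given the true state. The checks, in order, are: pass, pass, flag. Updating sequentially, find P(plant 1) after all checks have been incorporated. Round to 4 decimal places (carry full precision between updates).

0.3757

Each posterior becomes the prior for the next update.
After 'pass': normaliser = 0.9·0.2500 + 0.65·0.1500 + 0.15·0.6000; P(plant 1) ≈ 0.5455, P(plant 2) ≈ 0.2364, P(plant 3) ≈ 0.2182
After 'pass': normaliser = 0.9·0.5455 + 0.65·0.2364 + 0.15·0.2182; P(plant 1) ≈ 0.7248, P(plant 2) ≈ 0.2268, P(plant 3) ≈ 0.0483
After 'flag': normaliser = 0.1·0.7248 + 0.35·0.2268 + 0.85·0.0483; P(plant 1) ≈ 0.3757, P(plant 2) ≈ 0.4115, P(plant 3) ≈ 0.2129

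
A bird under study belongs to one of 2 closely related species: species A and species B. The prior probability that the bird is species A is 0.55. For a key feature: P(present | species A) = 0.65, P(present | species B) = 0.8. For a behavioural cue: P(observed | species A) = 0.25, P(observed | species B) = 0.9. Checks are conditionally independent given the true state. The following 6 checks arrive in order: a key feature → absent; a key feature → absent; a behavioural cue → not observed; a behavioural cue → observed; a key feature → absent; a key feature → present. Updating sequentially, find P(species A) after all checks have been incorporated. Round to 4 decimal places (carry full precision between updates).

Each posterior becomes the prior for the next update.
After a key feature='absent': P(species A) = 0.35·0.5500 / (0.35·0.5500 + 0.2·0.4500) ≈ 0.6814
After a key feature='absent': P(species A) = 0.35·0.6814 / (0.35·0.6814 + 0.2·0.3186) ≈ 0.7892
After a behavioural cue='not observed': P(species A) = 0.75·0.7892 / (0.75·0.7892 + 0.1·0.2108) ≈ 0.9656
After a behavioural cue='observed': P(species A) = 0.25·0.9656 / (0.25·0.9656 + 0.9·0.0344) ≈ 0.8863
After a key feature='absent': P(species A) = 0.35·0.8863 / (0.35·0.8863 + 0.2·0.1137) ≈ 0.9317
After a key feature='present': P(species A) = 0.65·0.9317 / (0.65·0.9317 + 0.8·0.0683) ≈ 0.9173

0.9173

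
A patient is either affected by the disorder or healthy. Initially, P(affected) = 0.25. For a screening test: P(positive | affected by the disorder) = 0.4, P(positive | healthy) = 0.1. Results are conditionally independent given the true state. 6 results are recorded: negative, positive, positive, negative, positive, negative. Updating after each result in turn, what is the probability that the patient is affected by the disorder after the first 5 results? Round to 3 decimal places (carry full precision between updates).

Apply Bayes' rule sequentially, carrying P(affected) forward.
After 'negative': P(affected) = 0.6·0.2500 / (0.6·0.2500 + 0.9·0.7500) ≈ 0.1818
After 'positive': P(affected) = 0.4·0.1818 / (0.4·0.1818 + 0.1·0.8182) ≈ 0.4706
After 'positive': P(affected) = 0.4·0.4706 / (0.4·0.4706 + 0.1·0.5294) ≈ 0.7805
After 'negative': P(affected) = 0.6·0.7805 / (0.6·0.7805 + 0.9·0.2195) ≈ 0.7033
After 'positive': P(affected) = 0.4·0.7033 / (0.4·0.7033 + 0.1·0.2967) ≈ 0.9046

0.905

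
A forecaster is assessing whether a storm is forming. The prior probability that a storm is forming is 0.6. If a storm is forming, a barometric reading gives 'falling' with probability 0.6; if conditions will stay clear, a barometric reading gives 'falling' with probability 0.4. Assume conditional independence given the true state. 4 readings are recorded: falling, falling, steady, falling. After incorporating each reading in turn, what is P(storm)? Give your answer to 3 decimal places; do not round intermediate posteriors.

Apply Bayes' rule sequentially, carrying P(storm) forward.
After 'falling': P(storm) = 0.6·0.6000 / (0.6·0.6000 + 0.4·0.4000) ≈ 0.6923
After 'falling': P(storm) = 0.6·0.6923 / (0.6·0.6923 + 0.4·0.3077) ≈ 0.7714
After 'steady': P(storm) = 0.4·0.7714 / (0.4·0.7714 + 0.6·0.2286) ≈ 0.6923
After 'falling': P(storm) = 0.6·0.6923 / (0.6·0.6923 + 0.4·0.3077) ≈ 0.7714

0.771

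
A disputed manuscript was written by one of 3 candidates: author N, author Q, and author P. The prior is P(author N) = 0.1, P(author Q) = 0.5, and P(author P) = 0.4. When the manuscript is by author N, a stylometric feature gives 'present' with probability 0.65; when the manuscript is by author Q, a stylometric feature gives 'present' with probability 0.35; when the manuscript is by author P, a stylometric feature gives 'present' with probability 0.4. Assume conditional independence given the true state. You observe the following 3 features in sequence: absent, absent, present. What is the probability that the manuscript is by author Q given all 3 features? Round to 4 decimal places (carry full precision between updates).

0.5300

Each posterior becomes the prior for the next update.
After 'absent': normaliser = 0.35·0.1000 + 0.65·0.5000 + 0.6·0.4000; P(author N) ≈ 0.0583, P(author Q) ≈ 0.5417, P(author P) ≈ 0.4000
After 'absent': normaliser = 0.35·0.0583 + 0.65·0.5417 + 0.6·0.4000; P(author N) ≈ 0.0333, P(author Q) ≈ 0.5748, P(author P) ≈ 0.3918
After 'present': normaliser = 0.65·0.0333 + 0.35·0.5748 + 0.4·0.3918; P(author N) ≈ 0.0571, P(author Q) ≈ 0.5300, P(author P) ≈ 0.4129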